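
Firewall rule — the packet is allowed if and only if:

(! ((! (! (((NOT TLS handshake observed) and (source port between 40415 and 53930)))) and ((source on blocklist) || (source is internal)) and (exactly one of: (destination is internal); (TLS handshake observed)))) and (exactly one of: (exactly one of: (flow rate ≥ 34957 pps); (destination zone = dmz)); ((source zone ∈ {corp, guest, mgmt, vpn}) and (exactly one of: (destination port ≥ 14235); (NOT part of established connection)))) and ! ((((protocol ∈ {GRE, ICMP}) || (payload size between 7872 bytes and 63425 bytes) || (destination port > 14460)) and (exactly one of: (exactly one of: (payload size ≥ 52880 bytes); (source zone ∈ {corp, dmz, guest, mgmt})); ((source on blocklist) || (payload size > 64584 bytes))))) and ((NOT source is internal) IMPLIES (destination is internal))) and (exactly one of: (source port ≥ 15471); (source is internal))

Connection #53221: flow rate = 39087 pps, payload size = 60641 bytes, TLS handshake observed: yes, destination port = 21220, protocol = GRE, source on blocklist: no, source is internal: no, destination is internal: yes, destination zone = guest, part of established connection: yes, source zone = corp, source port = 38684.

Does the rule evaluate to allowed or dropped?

Dropped

Atomic conditions:
  NOT TLS handshake observed: yes → false
  source port between 40415 and 53930: 38684 in [40415, 53930] is false
  source on blocklist: no → false
  source is internal: no → false
  destination is internal: yes → true
  TLS handshake observed: yes → true
  flow rate ≥ 34957 pps: 39087 ≥ 34957 is true
  destination zone = dmz: guest == dmz is false
  source zone ∈ {corp, guest, mgmt, vpn}: corp is in the set → true
  destination port ≥ 14235: 21220 ≥ 14235 is true
  NOT part of established connection: yes → false
  protocol ∈ {GRE, ICMP}: GRE is in the set → true
  payload size between 7872 bytes and 63425 bytes: 60641 in [7872, 63425] is true
  destination port > 14460: 21220 > 14460 is true
  payload size ≥ 52880 bytes: 60641 ≥ 52880 is true
  source zone ∈ {corp, dmz, guest, mgmt}: corp is in the set → true
  payload size > 64584 bytes: 60641 > 64584 is false
  NOT source is internal: no → true
  source port ≥ 15471: 38684 ≥ 15471 is true
Combine:
[1.1.1.1.1.1] false AND false = false
[1.1.1.1.1] NOT false = true
[1.1.1.1] NOT true = false
[1.1.1.2] false OR false = false
[1.1.1.3] exactly-one(true, true) = false
[1.1.1] false AND false AND false = false
[1.1] NOT false = true
[1.2.1] exactly-one(true, false) = true
[1.2.2.2] exactly-one(true, false) = true
[1.2.2] true AND true = true
[1.2] exactly-one(true, true) = false
[1.3.1.1] true OR true OR true = true
[1.3.1.2.1] exactly-one(true, true) = false
[1.3.1.2.2] false OR false = false
[1.3.1.2] exactly-one(false, false) = false
[1.3.1] true AND false = false
[1.3] NOT false = true
[1.4] true → true = true
[1] true AND false AND true AND true = false
[2] exactly-one(true, false) = true
[root] false AND true = false
Overall: false → dropped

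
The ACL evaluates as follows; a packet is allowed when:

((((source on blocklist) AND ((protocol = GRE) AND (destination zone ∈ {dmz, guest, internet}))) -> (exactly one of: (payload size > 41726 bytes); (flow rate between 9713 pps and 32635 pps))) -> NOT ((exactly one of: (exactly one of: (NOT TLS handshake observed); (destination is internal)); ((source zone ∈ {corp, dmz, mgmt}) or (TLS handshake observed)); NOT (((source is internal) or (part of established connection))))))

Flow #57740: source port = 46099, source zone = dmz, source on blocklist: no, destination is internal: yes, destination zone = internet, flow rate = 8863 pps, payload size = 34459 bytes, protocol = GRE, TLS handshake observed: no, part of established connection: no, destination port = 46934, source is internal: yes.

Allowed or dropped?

Dropped

Atomic conditions:
  source on blocklist: no → false
  protocol = GRE: GRE == GRE is true
  destination zone ∈ {dmz, guest, internet}: internet is in the set → true
  payload size > 41726 bytes: 34459 > 41726 is false
  flow rate between 9713 pps and 32635 pps: 8863 in [9713, 32635] is false
  NOT TLS handshake observed: no → true
  destination is internal: yes → true
  source zone ∈ {corp, dmz, mgmt}: dmz is in the set → true
  TLS handshake observed: no → false
  source is internal: yes → true
  part of established connection: no → false
Combine:
[1.1.2] true AND true = true
[1.1] false AND true = false
[1.2] exactly-one(false, false) = false
[1] false → false (antecedent false ⇒ implication holds) = true
[2.1.1] exactly-one(true, true) = false
[2.1.2] true OR false = true
[2.1.3.1] true OR false = true
[2.1.3] NOT true = false
[2.1] exactly-one(false, true, false) = true
[2] NOT true = false
[root] true → false = false
Overall: false → dropped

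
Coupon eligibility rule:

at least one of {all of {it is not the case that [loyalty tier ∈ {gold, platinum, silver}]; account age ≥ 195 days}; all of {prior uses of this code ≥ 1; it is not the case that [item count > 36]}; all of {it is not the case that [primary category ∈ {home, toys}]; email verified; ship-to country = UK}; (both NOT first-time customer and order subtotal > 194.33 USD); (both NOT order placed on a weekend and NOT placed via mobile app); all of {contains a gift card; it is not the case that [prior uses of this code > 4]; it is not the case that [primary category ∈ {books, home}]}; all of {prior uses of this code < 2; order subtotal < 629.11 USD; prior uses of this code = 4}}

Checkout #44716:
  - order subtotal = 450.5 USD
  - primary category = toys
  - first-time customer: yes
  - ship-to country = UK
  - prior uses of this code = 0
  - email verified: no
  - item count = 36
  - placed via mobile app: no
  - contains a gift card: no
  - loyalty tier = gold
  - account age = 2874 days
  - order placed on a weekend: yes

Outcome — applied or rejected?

Rejected

Atomic conditions:
  loyalty tier ∈ {gold, platinum, silver}: gold is in the set → true
  account age ≥ 195 days: 2874 ≥ 195 is true
  prior uses of this code ≥ 1: 0 ≥ 1 is false
  item count > 36: 36 > 36 is false
  primary category ∈ {home, toys}: toys is in the set → true
  email verified: no → false
  ship-to country = UK: UK == UK is true
  NOT first-time customer: yes → false
  order subtotal > 194.33 USD: 450.5 > 194.33 is true
  NOT order placed on a weekend: yes → false
  NOT placed via mobile app: no → true
  contains a gift card: no → false
  prior uses of this code > 4: 0 > 4 is false
  primary category ∈ {books, home}: toys is not in the set → false
  prior uses of this code < 2: 0 < 2 is true
  order subtotal < 629.11 USD: 450.5 < 629.11 is true
  prior uses of this code = 4: 0 == 4 is false
Combine:
[1.1] NOT true = false
[1] false AND true = false
[2.2] NOT false = true
[2] false AND true = false
[3.1] NOT true = false
[3] false AND false AND true = false
[4] false AND true = false
[5] false AND true = false
[6.2] NOT false = true
[6.3] NOT false = true
[6] false AND true AND true = false
[7] true AND true AND false = false
[root] false OR false OR false OR false OR false OR false OR false = false
Overall: false → rejected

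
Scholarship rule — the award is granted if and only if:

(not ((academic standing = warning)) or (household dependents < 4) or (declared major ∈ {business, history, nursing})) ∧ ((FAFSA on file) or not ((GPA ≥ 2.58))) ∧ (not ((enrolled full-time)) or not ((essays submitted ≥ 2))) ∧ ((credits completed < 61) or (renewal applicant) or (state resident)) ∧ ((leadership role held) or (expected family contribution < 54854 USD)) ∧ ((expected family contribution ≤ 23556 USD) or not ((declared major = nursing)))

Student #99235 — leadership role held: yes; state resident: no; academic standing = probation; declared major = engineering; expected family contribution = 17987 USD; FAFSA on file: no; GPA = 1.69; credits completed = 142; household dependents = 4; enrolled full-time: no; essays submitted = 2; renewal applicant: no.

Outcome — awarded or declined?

Declined

Atomic conditions:
  academic standing = warning: probation == warning is false
  household dependents < 4: 4 < 4 is false
  declared major ∈ {business, history, nursing}: engineering is not in the set → false
  FAFSA on file: no → false
  GPA ≥ 2.58: 1.69 ≥ 2.58 is false
  enrolled full-time: no → false
  essays submitted ≥ 2: 2 ≥ 2 is true
  credits completed < 61: 142 < 61 is false
  renewal applicant: no → false
  state resident: no → false
  leadership role held: yes → true
  expected family contribution < 54854 USD: 17987 < 54854 is true
  expected family contribution ≤ 23556 USD: 17987 ≤ 23556 is true
  declared major = nursing: engineering == nursing is false
Combine:
[1.1] NOT false = true
[1] true OR false OR false = true
[2.2] NOT false = true
[2] false OR true = true
[3.1] NOT false = true
[3.2] NOT true = false
[3] true OR false = true
[4] false OR false OR false = false
[5] true OR true = true
[6.2] NOT false = true
[6] true OR true = true
[root] true AND true AND true AND false AND true AND true = false
Overall: false → declined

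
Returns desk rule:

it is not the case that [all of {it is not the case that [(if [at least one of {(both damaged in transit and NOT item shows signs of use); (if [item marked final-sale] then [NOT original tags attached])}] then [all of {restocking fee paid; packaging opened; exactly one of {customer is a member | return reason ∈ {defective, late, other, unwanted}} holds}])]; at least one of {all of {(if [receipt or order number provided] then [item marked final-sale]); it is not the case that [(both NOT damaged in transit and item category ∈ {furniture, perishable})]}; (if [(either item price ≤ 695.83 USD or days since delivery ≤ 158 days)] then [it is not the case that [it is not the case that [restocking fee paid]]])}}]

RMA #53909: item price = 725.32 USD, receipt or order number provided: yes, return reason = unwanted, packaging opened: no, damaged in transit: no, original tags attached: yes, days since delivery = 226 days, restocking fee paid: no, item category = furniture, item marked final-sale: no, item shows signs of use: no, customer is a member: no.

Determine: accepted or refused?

Refused

Atomic conditions:
  damaged in transit: no → false
  NOT item shows signs of use: no → true
  item marked final-sale: no → false
  NOT original tags attached: yes → false
  restocking fee paid: no → false
  packaging opened: no → false
  customer is a member: no → false
  return reason ∈ {defective, late, other, unwanted}: unwanted is in the set → true
  receipt or order number provided: yes → true
  NOT damaged in transit: no → true
  item category ∈ {furniture, perishable}: furniture is in the set → true
  item price ≤ 695.83 USD: 725.32 ≤ 695.83 is false
  days since delivery ≤ 158 days: 226 ≤ 158 is false
Combine:
[1.1.1.1.1] false AND true = false
[1.1.1.1.2] false → false (antecedent false ⇒ implication holds) = true
[1.1.1.1] false OR true = true
[1.1.1.2.3] exactly-one(false, true) = true
[1.1.1.2] false AND false AND true = false
[1.1.1] true → false = false
[1.1] NOT false = true
[1.2.1.1] true → false = false
[1.2.1.2.1] true AND true = true
[1.2.1.2] NOT true = false
[1.2.1] false AND false = false
[1.2.2.1] false OR false = false
[1.2.2.2.1] NOT false = true
[1.2.2.2] NOT true = false
[1.2.2] false → false (antecedent false ⇒ implication holds) = true
[1.2] false OR true = true
[1] true AND true = true
[root] NOT true = false
Overall: false → refused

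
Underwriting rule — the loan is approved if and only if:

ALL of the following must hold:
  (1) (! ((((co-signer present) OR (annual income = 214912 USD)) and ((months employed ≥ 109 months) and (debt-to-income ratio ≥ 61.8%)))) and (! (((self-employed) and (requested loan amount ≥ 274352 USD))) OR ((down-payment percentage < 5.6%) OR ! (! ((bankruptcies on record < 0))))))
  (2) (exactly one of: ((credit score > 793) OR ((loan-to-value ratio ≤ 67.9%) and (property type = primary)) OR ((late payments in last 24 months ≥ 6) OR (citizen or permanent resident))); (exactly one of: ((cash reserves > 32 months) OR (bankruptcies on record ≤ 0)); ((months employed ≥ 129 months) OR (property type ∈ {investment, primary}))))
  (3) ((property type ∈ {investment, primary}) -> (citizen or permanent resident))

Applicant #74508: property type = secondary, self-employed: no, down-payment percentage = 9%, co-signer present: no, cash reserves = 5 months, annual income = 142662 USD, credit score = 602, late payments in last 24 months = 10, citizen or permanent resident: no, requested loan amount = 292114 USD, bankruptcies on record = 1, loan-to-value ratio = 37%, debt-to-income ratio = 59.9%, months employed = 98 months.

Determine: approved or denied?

Approved

Atomic conditions:
  co-signer present: no → false
  annual income = 214912 USD: 142662 == 214912 is false
  months employed ≥ 109 months: 98 ≥ 109 is false
  debt-to-income ratio ≥ 61.8%: 59.9 ≥ 61.8 is false
  self-employed: no → false
  requested loan amount ≥ 274352 USD: 292114 ≥ 274352 is true
  down-payment percentage < 5.6%: 9 < 5.6 is false
  bankruptcies on record < 0: 1 < 0 is false
  credit score > 793: 602 > 793 is false
  loan-to-value ratio ≤ 67.9%: 37 ≤ 67.9 is true
  property type = primary: secondary == primary is false
  late payments in last 24 months ≥ 6: 10 ≥ 6 is true
  citizen or permanent resident: no → false
  cash reserves > 32 months: 5 > 32 is false
  bankruptcies on record ≤ 0: 1 ≤ 0 is false
  months employed ≥ 129 months: 98 ≥ 129 is false
  property type ∈ {investment, primary}: secondary is not in the set → false
Combine:
[1.1.1.1] false OR false = false
[1.1.1.2] false AND false = false
[1.1.1] false AND false = false
[1.1] NOT false = true
[1.2.1.1] false AND true = false
[1.2.1] NOT false = true
[1.2.2.2.1] NOT false = true
[1.2.2.2] NOT true = false
[1.2.2] false OR false = false
[1.2] true OR false = true
[1] true AND true = true
[2.1.2] true AND false = false
[2.1.3] true OR false = true
[2.1] false OR false OR true = true
[2.2.1] false OR false = false
[2.2.2] false OR false = false
[2.2] exactly-one(false, false) = false
[2] exactly-one(true, false) = true
[3] false → false (antecedent false ⇒ implication holds) = true
[root] true AND true AND true = true
Overall: true → approved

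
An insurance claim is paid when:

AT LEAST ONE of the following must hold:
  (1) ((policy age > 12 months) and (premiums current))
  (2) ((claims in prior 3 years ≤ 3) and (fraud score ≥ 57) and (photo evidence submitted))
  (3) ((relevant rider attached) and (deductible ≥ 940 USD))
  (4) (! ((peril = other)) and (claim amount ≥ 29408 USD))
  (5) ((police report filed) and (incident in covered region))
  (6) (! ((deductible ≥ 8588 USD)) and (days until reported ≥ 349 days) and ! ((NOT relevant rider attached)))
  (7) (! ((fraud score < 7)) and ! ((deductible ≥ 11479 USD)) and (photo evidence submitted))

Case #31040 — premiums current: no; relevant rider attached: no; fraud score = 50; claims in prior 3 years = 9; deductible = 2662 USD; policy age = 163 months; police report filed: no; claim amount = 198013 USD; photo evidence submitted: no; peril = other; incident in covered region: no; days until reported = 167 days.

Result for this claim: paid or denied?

Denied

Atomic conditions:
  policy age > 12 months: 163 > 12 is true
  premiums current: no → false
  claims in prior 3 years ≤ 3: 9 ≤ 3 is false
  fraud score ≥ 57: 50 ≥ 57 is false
  photo evidence submitted: no → false
  relevant rider attached: no → false
  deductible ≥ 940 USD: 2662 ≥ 940 is true
  peril = other: other == other is true
  claim amount ≥ 29408 USD: 198013 ≥ 29408 is true
  police report filed: no → false
  incident in covered region: no → false
  deductible ≥ 8588 USD: 2662 ≥ 8588 is false
  days until reported ≥ 349 days: 167 ≥ 349 is false
  NOT relevant rider attached: no → true
  fraud score < 7: 50 < 7 is false
  deductible ≥ 11479 USD: 2662 ≥ 11479 is false
Combine:
[1] true AND false = false
[2] false AND false AND false = false
[3] false AND true = false
[4.1] NOT true = false
[4] false AND true = false
[5] false AND false = false
[6.1] NOT false = true
[6.3] NOT true = false
[6] true AND false AND false = false
[7.1] NOT false = true
[7.2] NOT false = true
[7] true AND true AND false = false
[root] false OR false OR false OR false OR false OR false OR false = false
Overall: false → denied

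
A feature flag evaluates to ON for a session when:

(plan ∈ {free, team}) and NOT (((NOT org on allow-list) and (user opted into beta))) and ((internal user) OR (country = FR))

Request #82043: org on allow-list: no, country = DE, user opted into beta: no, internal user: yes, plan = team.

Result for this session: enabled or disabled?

Atomic conditions:
  plan ∈ {free, team}: team is in the set → true
  NOT org on allow-list: no → true
  user opted into beta: no → false
  internal user: yes → true
  country = FR: DE == FR is false
Combine:
[2.1] true AND false = false
[2] NOT false = true
[3] true OR false = true
[root] true AND true AND true = true
Overall: true → enabled

Enabled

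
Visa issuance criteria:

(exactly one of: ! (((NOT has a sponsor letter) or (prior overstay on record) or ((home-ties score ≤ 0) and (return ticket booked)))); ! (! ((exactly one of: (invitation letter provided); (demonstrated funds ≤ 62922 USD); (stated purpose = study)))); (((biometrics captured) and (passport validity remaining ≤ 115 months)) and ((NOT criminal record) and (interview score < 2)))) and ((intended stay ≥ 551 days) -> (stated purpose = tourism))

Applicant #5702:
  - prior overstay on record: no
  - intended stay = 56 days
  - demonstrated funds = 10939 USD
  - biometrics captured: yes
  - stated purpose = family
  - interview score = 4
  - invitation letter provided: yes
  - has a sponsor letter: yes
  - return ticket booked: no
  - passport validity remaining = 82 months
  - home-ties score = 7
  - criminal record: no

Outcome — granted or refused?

Granted

Atomic conditions:
  NOT has a sponsor letter: yes → false
  prior overstay on record: no → false
  home-ties score ≤ 0: 7 ≤ 0 is false
  return ticket booked: no → false
  invitation letter provided: yes → true
  demonstrated funds ≤ 62922 USD: 10939 ≤ 62922 is true
  stated purpose = study: family == study is false
  biometrics captured: yes → true
  passport validity remaining ≤ 115 months: 82 ≤ 115 is true
  NOT criminal record: no → true
  interview score < 2: 4 < 2 is false
  intended stay ≥ 551 days: 56 ≥ 551 is false
  stated purpose = tourism: family == tourism is false
Combine:
[1.1.1.3] false AND false = false
[1.1.1] false OR false OR false = false
[1.1] NOT false = true
[1.2.1.1] exactly-one(true, true, false) = false
[1.2.1] NOT false = true
[1.2] NOT true = false
[1.3.1] true AND true = true
[1.3.2] true AND false = false
[1.3] true AND false = false
[1] exactly-one(true, false, false) = true
[2] false → false (antecedent false ⇒ implication holds) = true
[root] true AND true = true
Overall: true → granted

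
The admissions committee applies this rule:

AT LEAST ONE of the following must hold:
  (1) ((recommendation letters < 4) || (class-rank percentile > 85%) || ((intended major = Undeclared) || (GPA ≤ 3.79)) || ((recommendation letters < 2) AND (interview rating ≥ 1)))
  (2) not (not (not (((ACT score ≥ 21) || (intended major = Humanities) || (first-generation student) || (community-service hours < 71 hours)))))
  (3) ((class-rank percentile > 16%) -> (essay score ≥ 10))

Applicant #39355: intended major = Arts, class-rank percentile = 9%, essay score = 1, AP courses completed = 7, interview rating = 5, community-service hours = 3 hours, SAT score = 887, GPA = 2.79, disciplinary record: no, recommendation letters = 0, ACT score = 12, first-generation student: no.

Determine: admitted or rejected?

Atomic conditions:
  recommendation letters < 4: 0 < 4 is true
  class-rank percentile > 85%: 9 > 85 is false
  intended major = Undeclared: Arts == Undeclared is false
  GPA ≤ 3.79: 2.79 ≤ 3.79 is true
  recommendation letters < 2: 0 < 2 is true
  interview rating ≥ 1: 5 ≥ 1 is true
  ACT score ≥ 21: 12 ≥ 21 is false
  intended major = Humanities: Arts == Humanities is false
  first-generation student: no → false
  community-service hours < 71 hours: 3 < 71 is true
  class-rank percentile > 16%: 9 > 16 is false
  essay score ≥ 10: 1 ≥ 10 is false
Combine:
[1.3] false OR true = true
[1.4] true AND true = true
[1] true OR false OR true OR true = true
[2.1.1.1] false OR false OR false OR true = true
[2.1.1] NOT true = false
[2.1] NOT false = true
[2] NOT true = false
[3] false → false (antecedent false ⇒ implication holds) = true
[root] true OR false OR true = true
Overall: true → admitted

Admitted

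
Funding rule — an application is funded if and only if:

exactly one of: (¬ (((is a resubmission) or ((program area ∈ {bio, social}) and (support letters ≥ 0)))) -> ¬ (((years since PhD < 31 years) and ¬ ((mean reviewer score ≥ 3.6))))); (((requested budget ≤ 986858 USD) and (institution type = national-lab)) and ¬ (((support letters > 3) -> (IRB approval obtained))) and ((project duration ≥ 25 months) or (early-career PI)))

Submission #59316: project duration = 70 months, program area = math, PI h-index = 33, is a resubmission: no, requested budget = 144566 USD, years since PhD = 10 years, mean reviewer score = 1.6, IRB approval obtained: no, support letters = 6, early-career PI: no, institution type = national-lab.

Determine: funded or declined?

Atomic conditions:
  is a resubmission: no → false
  program area ∈ {bio, social}: math is not in the set → false
  support letters ≥ 0: 6 ≥ 0 is true
  years since PhD < 31 years: 10 < 31 is true
  mean reviewer score ≥ 3.6: 1.6 ≥ 3.6 is false
  requested budget ≤ 986858 USD: 144566 ≤ 986858 is true
  institution type = national-lab: national-lab == national-lab is true
  support letters > 3: 6 > 3 is true
  IRB approval obtained: no → false
  project duration ≥ 25 months: 70 ≥ 25 is true
  early-career PI: no → false
Combine:
[1.1.1.2] false AND true = false
[1.1.1] false OR false = false
[1.1] NOT false = true
[1.2.1.2] NOT false = true
[1.2.1] true AND true = true
[1.2] NOT true = false
[1] true → false = false
[2.1] true AND true = true
[2.2.1] true → false = false
[2.2] NOT false = true
[2.3] true OR false = true
[2] true AND true AND true = true
[root] exactly-one(false, true) = true
Overall: true → funded

Funded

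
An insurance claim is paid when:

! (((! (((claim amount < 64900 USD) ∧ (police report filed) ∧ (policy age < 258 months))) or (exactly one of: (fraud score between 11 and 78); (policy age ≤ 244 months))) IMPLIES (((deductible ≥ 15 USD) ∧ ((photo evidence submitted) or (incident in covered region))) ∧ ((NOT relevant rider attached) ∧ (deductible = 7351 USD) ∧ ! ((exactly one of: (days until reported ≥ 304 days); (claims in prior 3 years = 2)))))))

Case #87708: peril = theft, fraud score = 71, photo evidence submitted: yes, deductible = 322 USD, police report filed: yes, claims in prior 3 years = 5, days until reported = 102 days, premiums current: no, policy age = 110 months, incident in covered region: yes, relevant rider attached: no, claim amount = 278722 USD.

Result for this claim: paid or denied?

Paid

Atomic conditions:
  claim amount < 64900 USD: 278722 < 64900 is false
  police report filed: yes → true
  policy age < 258 months: 110 < 258 is true
  fraud score between 11 and 78: 71 in [11, 78] is true
  policy age ≤ 244 months: 110 ≤ 244 is true
  deductible ≥ 15 USD: 322 ≥ 15 is true
  photo evidence submitted: yes → true
  incident in covered region: yes → true
  NOT relevant rider attached: no → true
  deductible = 7351 USD: 322 == 7351 is false
  days until reported ≥ 304 days: 102 ≥ 304 is false
  claims in prior 3 years = 2: 5 == 2 is false
Combine:
[1.1.1.1] false AND true AND true = false
[1.1.1] NOT false = true
[1.1.2] exactly-one(true, true) = false
[1.1] true OR false = true
[1.2.1.2] true OR true = true
[1.2.1] true AND true = true
[1.2.2.3.1] exactly-one(false, false) = false
[1.2.2.3] NOT false = true
[1.2.2] true AND false AND true = false
[1.2] true AND false = false
[1] true → false = false
[root] NOT false = true
Overall: true → paid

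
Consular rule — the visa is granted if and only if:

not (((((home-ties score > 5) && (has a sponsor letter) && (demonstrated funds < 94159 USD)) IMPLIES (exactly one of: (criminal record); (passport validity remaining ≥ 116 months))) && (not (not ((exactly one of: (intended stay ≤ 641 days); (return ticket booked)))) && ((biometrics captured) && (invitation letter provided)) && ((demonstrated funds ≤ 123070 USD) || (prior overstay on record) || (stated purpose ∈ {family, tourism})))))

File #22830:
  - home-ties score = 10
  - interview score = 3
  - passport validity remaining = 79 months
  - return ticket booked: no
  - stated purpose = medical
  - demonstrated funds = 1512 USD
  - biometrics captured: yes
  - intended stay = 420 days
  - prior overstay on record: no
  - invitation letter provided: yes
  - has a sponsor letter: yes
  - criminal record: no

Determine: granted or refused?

Atomic conditions:
  home-ties score > 5: 10 > 5 is true
  has a sponsor letter: yes → true
  demonstrated funds < 94159 USD: 1512 < 94159 is true
  criminal record: no → false
  passport validity remaining ≥ 116 months: 79 ≥ 116 is false
  intended stay ≤ 641 days: 420 ≤ 641 is true
  return ticket booked: no → false
  biometrics captured: yes → true
  invitation letter provided: yes → true
  demonstrated funds ≤ 123070 USD: 1512 ≤ 123070 is true
  prior overstay on record: no → false
  stated purpose ∈ {family, tourism}: medical is not in the set → false
Combine:
[1.1.1] true AND true AND true = true
[1.1.2] exactly-one(false, false) = false
[1.1] true → false = false
[1.2.1.1.1] exactly-one(true, false) = true
[1.2.1.1] NOT true = false
[1.2.1] NOT false = true
[1.2.2] true AND true = true
[1.2.3] true OR false OR false = true
[1.2] true AND true AND true = true
[1] false AND true = false
[root] NOT false = true
Overall: true → granted

Granted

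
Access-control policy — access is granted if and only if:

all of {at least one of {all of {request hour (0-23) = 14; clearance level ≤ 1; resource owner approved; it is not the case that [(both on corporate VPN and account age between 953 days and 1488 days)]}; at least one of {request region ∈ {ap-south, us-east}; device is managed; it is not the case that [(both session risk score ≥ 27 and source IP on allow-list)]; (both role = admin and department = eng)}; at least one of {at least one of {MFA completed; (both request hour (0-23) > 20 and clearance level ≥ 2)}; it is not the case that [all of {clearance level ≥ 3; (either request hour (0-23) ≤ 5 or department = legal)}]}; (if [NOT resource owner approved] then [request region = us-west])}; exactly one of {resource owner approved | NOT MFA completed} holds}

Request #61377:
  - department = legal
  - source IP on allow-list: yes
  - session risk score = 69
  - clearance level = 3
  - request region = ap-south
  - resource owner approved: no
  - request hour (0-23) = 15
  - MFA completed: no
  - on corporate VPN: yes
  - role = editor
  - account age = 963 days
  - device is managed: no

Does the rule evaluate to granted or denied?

Granted

Atomic conditions:
  request hour (0-23) = 14: 15 == 14 is false
  clearance level ≤ 1: 3 ≤ 1 is false
  resource owner approved: no → false
  on corporate VPN: yes → true
  account age between 953 days and 1488 days: 963 in [953, 1488] is true
  request region ∈ {ap-south, us-east}: ap-south is in the set → true
  device is managed: no → false
  session risk score ≥ 27: 69 ≥ 27 is true
  source IP on allow-list: yes → true
  role = admin: editor == admin is false
  department = eng: legal == eng is false
  MFA completed: no → false
  request hour (0-23) > 20: 15 > 20 is false
  clearance level ≥ 2: 3 ≥ 2 is true
  clearance level ≥ 3: 3 ≥ 3 is true
  request hour (0-23) ≤ 5: 15 ≤ 5 is false
  department = legal: legal == legal is true
  NOT resource owner approved: no → true
  request region = us-west: ap-south == us-west is false
  NOT MFA completed: no → true
Combine:
[1.1.4.1] true AND true = true
[1.1.4] NOT true = false
[1.1] false AND false AND false AND false = false
[1.2.3.1] true AND true = true
[1.2.3] NOT true = false
[1.2.4] false AND false = false
[1.2] true OR false OR false OR false = true
[1.3.1.2] false AND true = false
[1.3.1] false OR false = false
[1.3.2.1.2] false OR true = true
[1.3.2.1] true AND true = true
[1.3.2] NOT true = false
[1.3] false OR false = false
[1.4] true → false = false
[1] false OR true OR false OR false = true
[2] exactly-one(false, true) = true
[root] true AND true = true
Overall: true → granted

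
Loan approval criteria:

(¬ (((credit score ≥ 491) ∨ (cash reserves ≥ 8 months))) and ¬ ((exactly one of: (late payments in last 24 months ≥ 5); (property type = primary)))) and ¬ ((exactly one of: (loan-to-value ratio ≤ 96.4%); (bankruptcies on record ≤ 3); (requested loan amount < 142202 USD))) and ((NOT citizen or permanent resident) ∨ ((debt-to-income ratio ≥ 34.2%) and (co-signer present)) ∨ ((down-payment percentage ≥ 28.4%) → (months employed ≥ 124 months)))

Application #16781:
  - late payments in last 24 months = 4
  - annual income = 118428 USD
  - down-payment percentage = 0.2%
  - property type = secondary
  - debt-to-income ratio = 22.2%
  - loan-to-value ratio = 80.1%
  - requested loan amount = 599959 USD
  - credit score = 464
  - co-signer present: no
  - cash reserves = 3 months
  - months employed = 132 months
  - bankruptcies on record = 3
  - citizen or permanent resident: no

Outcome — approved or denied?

Approved

Atomic conditions:
  credit score ≥ 491: 464 ≥ 491 is false
  cash reserves ≥ 8 months: 3 ≥ 8 is false
  late payments in last 24 months ≥ 5: 4 ≥ 5 is false
  property type = primary: secondary == primary is false
  loan-to-value ratio ≤ 96.4%: 80.1 ≤ 96.4 is true
  bankruptcies on record ≤ 3: 3 ≤ 3 is true
  requested loan amount < 142202 USD: 599959 < 142202 is false
  NOT citizen or permanent resident: no → true
  debt-to-income ratio ≥ 34.2%: 22.2 ≥ 34.2 is false
  co-signer present: no → false
  down-payment percentage ≥ 28.4%: 0.2 ≥ 28.4 is false
  months employed ≥ 124 months: 132 ≥ 124 is true
Combine:
[1.1.1] false OR false = false
[1.1] NOT false = true
[1.2.1] exactly-one(false, false) = false
[1.2] NOT false = true
[1] true AND true = true
[2.1] exactly-one(true, true, false) = false
[2] NOT false = true
[3.2] false AND false = false
[3.3] false → true (antecedent false ⇒ implication holds) = true
[3] true OR false OR true = true
[root] true AND true AND true = true
Overall: true → approved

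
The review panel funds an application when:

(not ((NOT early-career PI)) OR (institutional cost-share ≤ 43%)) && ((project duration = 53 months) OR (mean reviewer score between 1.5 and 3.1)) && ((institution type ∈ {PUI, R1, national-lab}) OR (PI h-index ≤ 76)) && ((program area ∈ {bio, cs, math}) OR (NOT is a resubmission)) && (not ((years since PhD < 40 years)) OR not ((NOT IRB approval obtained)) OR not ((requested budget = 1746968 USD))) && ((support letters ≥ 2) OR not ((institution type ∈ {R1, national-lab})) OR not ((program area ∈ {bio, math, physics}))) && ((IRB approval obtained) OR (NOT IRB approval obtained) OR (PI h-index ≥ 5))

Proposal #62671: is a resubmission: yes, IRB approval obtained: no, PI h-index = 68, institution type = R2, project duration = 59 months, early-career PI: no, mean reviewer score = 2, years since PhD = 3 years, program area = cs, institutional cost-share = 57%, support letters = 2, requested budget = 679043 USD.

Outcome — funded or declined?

Atomic conditions:
  NOT early-career PI: no → true
  institutional cost-share ≤ 43%: 57 ≤ 43 is false
  project duration = 53 months: 59 == 53 is false
  mean reviewer score between 1.5 and 3.1: 2 in [1.5, 3.1] is true
  institution type ∈ {PUI, R1, national-lab}: R2 is not in the set → false
  PI h-index ≤ 76: 68 ≤ 76 is true
  program area ∈ {bio, cs, math}: cs is in the set → true
  NOT is a resubmission: yes → false
  years since PhD < 40 years: 3 < 40 is true
  NOT IRB approval obtained: no → true
  requested budget = 1746968 USD: 679043 == 1746968 is false
  support letters ≥ 2: 2 ≥ 2 is true
  institution type ∈ {R1, national-lab}: R2 is not in the set → false
  program area ∈ {bio, math, physics}: cs is not in the set → false
  IRB approval obtained: no → false
  PI h-index ≥ 5: 68 ≥ 5 is true
Combine:
[1.1] NOT true = false
[1] false OR false = false
[2] false OR true = true
[3] false OR true = true
[4] true OR false = true
[5.1] NOT true = false
[5.2] NOT true = false
[5.3] NOT false = true
[5] false OR false OR true = true
[6.2] NOT false = true
[6.3] NOT false = true
[6] true OR true OR true = true
[7] false OR true OR true = true
[root] false AND true AND true AND true AND true AND true AND true = false
Overall: false → declined

Declined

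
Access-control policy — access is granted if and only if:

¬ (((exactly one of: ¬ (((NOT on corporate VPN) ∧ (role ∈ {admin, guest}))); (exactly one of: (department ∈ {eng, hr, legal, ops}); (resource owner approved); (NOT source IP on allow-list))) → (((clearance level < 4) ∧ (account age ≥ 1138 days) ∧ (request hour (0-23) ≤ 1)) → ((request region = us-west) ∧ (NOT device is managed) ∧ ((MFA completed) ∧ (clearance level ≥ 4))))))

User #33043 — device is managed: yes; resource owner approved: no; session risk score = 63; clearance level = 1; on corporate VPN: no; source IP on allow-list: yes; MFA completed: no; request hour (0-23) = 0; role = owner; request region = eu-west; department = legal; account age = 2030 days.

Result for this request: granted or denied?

Denied

Atomic conditions:
  NOT on corporate VPN: no → true
  role ∈ {admin, guest}: owner is not in the set → false
  department ∈ {eng, hr, legal, ops}: legal is in the set → true
  resource owner approved: no → false
  NOT source IP on allow-list: yes → false
  clearance level < 4: 1 < 4 is true
  account age ≥ 1138 days: 2030 ≥ 1138 is true
  request hour (0-23) ≤ 1: 0 ≤ 1 is true
  request region = us-west: eu-west == us-west is false
  NOT device is managed: yes → false
  MFA completed: no → false
  clearance level ≥ 4: 1 ≥ 4 is false
Combine:
[1.1.1.1] true AND false = false
[1.1.1] NOT false = true
[1.1.2] exactly-one(true, false, false) = true
[1.1] exactly-one(true, true) = false
[1.2.1] true AND true AND true = true
[1.2.2.3] false AND false = false
[1.2.2] false AND false AND false = false
[1.2] true → false = false
[1] false → false (antecedent false ⇒ implication holds) = true
[root] NOT true = false
Overall: false → denied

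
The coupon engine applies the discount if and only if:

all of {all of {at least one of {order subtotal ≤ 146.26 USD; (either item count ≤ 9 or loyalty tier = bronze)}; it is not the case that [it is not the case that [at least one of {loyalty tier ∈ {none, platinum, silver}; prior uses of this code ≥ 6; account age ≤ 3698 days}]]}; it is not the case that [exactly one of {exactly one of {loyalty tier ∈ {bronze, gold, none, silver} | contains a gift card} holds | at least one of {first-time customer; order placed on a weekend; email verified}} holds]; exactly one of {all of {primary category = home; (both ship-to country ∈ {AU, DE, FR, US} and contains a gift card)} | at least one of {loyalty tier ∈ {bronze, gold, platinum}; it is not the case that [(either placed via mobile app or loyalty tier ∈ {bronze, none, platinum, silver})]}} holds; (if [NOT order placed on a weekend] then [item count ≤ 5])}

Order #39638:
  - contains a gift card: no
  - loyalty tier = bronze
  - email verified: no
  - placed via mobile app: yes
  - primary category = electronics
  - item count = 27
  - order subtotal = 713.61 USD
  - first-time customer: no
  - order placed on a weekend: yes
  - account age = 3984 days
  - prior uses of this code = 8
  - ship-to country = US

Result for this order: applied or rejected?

Applied

Atomic conditions:
  order subtotal ≤ 146.26 USD: 713.61 ≤ 146.26 is false
  item count ≤ 9: 27 ≤ 9 is false
  loyalty tier = bronze: bronze == bronze is true
  loyalty tier ∈ {none, platinum, silver}: bronze is not in the set → false
  prior uses of this code ≥ 6: 8 ≥ 6 is true
  account age ≤ 3698 days: 3984 ≤ 3698 is false
  loyalty tier ∈ {bronze, gold, none, silver}: bronze is in the set → true
  contains a gift card: no → false
  first-time customer: no → false
  order placed on a weekend: yes → true
  email verified: no → false
  primary category = home: electronics == home is false
  ship-to country ∈ {AU, DE, FR, US}: US is in the set → true
  loyalty tier ∈ {bronze, gold, platinum}: bronze is in the set → true
  placed via mobile app: yes → true
  loyalty tier ∈ {bronze, none, platinum, silver}: bronze is in the set → true
  NOT order placed on a weekend: yes → false
  item count ≤ 5: 27 ≤ 5 is false
Combine:
[1.1.2] false OR true = true
[1.1] false OR true = true
[1.2.1.1] false OR true OR false = true
[1.2.1] NOT true = false
[1.2] NOT false = true
[1] true AND true = true
[2.1.1] exactly-one(true, false) = true
[2.1.2] false OR true OR false = true
[2.1] exactly-one(true, true) = false
[2] NOT false = true
[3.1.2] true AND false = false
[3.1] false AND false = false
[3.2.2.1] true OR true = true
[3.2.2] NOT true = false
[3.2] true OR false = true
[3] exactly-one(false, true) = true
[4] false → false (antecedent false ⇒ implication holds) = true
[root] true AND true AND true AND true = true
Overall: true → applied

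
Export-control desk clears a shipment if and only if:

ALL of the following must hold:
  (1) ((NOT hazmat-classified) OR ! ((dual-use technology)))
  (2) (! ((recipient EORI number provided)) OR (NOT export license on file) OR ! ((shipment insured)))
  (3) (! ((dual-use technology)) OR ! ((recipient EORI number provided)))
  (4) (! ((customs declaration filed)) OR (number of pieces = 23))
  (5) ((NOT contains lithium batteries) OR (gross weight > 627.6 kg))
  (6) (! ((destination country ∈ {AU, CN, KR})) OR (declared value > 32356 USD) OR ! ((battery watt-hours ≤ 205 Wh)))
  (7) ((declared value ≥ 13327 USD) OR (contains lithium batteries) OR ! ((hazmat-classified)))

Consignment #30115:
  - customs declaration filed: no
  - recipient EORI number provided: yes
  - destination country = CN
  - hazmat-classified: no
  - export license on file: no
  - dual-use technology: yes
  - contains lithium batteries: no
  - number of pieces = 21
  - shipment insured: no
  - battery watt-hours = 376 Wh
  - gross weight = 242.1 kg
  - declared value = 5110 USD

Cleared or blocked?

Blocked

Atomic conditions:
  NOT hazmat-classified: no → true
  dual-use technology: yes → true
  recipient EORI number provided: yes → true
  NOT export license on file: no → true
  shipment insured: no → false
  customs declaration filed: no → false
  number of pieces = 23: 21 == 23 is false
  NOT contains lithium batteries: no → true
  gross weight > 627.6 kg: 242.1 > 627.6 is false
  destination country ∈ {AU, CN, KR}: CN is in the set → true
  declared value > 32356 USD: 5110 > 32356 is false
  battery watt-hours ≤ 205 Wh: 376 ≤ 205 is false
  declared value ≥ 13327 USD: 5110 ≥ 13327 is false
  contains lithium batteries: no → false
  hazmat-classified: no → false
Combine:
[1.2] NOT true = false
[1] true OR false = true
[2.1] NOT true = false
[2.3] NOT false = true
[2] false OR true OR true = true
[3.1] NOT true = false
[3.2] NOT true = false
[3] false OR false = false
[4.1] NOT false = true
[4] true OR false = true
[5] true OR false = true
[6.1] NOT true = false
[6.3] NOT false = true
[6] false OR false OR true = true
[7.3] NOT false = true
[7] false OR false OR true = true
[root] true AND true AND false AND true AND true AND true AND true = false
Overall: false → blocked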